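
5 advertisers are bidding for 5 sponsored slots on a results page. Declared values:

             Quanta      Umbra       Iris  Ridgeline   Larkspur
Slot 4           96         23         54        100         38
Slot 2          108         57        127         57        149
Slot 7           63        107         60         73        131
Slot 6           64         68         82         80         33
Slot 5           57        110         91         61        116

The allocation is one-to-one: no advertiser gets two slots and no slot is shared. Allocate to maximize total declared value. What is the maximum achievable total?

Maximum total: $544

Optimal: Quanta→Slot 4 ($96), Umbra→Slot 5 ($110), Iris→Slot 2 ($127), Ridgeline→Slot 6 ($80), Larkspur→Slot 7 ($131) — total 96+110+127+80+131 = $544.
Max-entry greedy (repeatedly take the single best remaining cell) gives $504, worse by 40.
Swapping Quanta↔Iris (Quanta→Slot 2 $108, Iris→Slot 4 $54) loses 61.
Every other assignment is strictly worse.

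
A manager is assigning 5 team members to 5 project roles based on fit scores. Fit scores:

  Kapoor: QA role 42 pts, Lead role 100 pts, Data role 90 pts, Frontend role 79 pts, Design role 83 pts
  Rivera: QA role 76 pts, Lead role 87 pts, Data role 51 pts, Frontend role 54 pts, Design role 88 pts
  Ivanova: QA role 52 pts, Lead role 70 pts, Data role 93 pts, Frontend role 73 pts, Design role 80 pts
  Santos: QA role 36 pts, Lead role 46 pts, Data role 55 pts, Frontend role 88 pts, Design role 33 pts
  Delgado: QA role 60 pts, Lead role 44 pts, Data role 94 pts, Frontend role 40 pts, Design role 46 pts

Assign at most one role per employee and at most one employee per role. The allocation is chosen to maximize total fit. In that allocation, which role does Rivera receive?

Rivera receives QA role.

Treat this as an assignment problem: match each employee to one role.
Optimal: Kapoor→Lead role (100 pts), Rivera→QA role (76 pts), Ivanova→Design role (80 pts), Santos→Frontend role (88 pts), Delgado→Data role (94 pts) — total 100+76+80+88+94 = 438 pts.
Max-entry greedy (repeatedly take the single best remaining cell) gives 422 pts, worse by 16.
Swapping Kapoor↔Santos (Kapoor→Frontend role 79 pts, Santos→Lead role 46 pts) loses 63.
Rivera's own top role is Design role (88 pts), but forcing Rivera→Design role and reassigning the rest optimally gives only 429 pts — worse by 9.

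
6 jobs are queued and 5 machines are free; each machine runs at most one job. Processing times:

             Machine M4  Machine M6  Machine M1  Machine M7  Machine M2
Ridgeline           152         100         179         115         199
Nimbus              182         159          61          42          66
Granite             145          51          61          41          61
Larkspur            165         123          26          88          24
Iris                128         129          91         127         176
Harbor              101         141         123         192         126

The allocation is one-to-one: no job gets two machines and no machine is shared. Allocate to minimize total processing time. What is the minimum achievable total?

Minimum total: 309 min

This is the linear assignment problem.
Optimal: Harbor→Machine M4 (101 min), Granite→Machine M6 (51 min), Iris→Machine M1 (91 min), Nimbus→Machine M7 (42 min), Larkspur→Machine M2 (24 min) — total 101+51+91+42+24 = 309 min.
Min-entry greedy (repeatedly take the single cheapest remaining cell) gives 327 min, worse by 18.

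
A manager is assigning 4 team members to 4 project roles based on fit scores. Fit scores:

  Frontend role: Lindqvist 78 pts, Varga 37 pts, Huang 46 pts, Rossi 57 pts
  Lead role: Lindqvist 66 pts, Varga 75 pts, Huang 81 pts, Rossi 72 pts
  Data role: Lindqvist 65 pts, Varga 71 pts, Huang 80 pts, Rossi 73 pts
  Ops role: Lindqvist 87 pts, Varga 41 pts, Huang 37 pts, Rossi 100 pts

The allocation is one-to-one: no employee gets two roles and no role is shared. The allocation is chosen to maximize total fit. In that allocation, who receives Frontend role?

Optimal: Lindqvist→Frontend role (78 pts), Varga→Lead role (75 pts), Huang→Data role (80 pts), Rossi→Ops role (100 pts) — total 78+75+80+100 = 333 pts.
Max-entry greedy (repeatedly take the single best remaining cell) gives 330 pts, worse by 3.
Next-best assignment: Lindqvist→Frontend role, Varga→Data role, Huang→Lead role, Rossi→Ops role = 330 pts.
Swapping Rossi↔Lindqvist (Rossi→Frontend role 57 pts, Lindqvist→Ops role 87 pts) loses 34.
Lindqvist's own top role is Ops role (87 pts), but forcing Lindqvist→Ops role and reassigning the rest optimally gives only 299 pts — worse by 34.

Lindqvist receives Frontend role.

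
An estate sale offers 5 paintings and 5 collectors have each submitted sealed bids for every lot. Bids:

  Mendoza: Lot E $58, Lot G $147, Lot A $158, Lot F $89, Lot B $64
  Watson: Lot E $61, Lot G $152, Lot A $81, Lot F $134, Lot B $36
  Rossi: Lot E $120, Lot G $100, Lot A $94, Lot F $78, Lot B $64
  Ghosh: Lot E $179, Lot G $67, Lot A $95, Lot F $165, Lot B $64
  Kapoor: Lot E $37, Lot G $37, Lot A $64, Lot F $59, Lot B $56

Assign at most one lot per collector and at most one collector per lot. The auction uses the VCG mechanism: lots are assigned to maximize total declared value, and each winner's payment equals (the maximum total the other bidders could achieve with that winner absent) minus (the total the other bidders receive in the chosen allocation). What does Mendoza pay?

Efficient allocation: Mendoza→Lot A ($158), Watson→Lot G ($152), Rossi→Lot E ($120), Ghosh→Lot F ($165), Kapoor→Lot B ($56); total welfare W = $651.
Mendoza receives Lot A at value $158, so the others get W − 158 = $493.
Without Mendoza: best allocation of the remaining 4 bidders over all 5 lots is Watson→Lot G ($152), Rossi→Lot E ($120), Ghosh→Lot F ($165), Kapoor→Lot A ($64), total $501.
VCG payment = (others' best without Mendoza) − (others' welfare with Mendoza) = 501 − 493 = $8.

Mendoza pays $8.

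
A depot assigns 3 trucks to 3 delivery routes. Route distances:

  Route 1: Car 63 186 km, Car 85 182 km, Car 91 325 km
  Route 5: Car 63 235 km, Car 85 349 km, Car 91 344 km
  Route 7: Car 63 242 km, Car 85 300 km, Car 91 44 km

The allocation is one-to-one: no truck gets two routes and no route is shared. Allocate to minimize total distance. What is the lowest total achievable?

Minimum total: 461 km

Optimal: Car 63→Route 5 (235 km), Car 85→Route 1 (182 km), Car 91→Route 7 (44 km) — total 235+182+44 = 461 km.
Row-greedy (each truck in turn takes its cheapest remaining route) gives 830 km, worse by 369.
Checked against all permutations: 461 km is optimal.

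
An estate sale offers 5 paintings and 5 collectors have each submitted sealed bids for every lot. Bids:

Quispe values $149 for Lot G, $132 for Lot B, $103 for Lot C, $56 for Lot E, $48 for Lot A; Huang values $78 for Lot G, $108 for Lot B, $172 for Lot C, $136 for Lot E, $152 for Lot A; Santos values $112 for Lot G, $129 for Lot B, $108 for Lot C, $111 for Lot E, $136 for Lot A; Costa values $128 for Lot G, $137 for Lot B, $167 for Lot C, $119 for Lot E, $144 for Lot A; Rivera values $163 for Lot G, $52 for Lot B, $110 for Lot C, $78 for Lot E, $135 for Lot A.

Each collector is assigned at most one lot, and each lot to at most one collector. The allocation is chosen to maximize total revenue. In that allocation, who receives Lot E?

This is a one-to-one assignment (maximum-weight bipartite matching).
Optimal: Quispe→Lot B ($132), Huang→Lot E ($136), Santos→Lot A ($136), Costa→Lot C ($167), Rivera→Lot G ($163) — total 132+136+136+167+163 = $734.
Row-greedy (each collector in turn takes its best remaining lot) gives $672, worse by 62.
Huang's own top lot is Lot C ($172), but forcing Huang→Lot C and reassigning the rest optimally gives only $722 — worse by 12.

Huang receives Lot E.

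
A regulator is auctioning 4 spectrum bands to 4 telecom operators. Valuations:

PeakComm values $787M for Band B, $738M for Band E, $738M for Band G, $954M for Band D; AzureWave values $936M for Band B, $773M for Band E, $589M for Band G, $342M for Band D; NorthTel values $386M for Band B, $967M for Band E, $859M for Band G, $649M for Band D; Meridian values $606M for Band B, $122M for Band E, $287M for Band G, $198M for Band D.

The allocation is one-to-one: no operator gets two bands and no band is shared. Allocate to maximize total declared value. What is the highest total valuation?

Maximum total: $3192M

Optimal: PeakComm→Band D ($954M), AzureWave→Band E ($773M), NorthTel→Band G ($859M), Meridian→Band B ($606M) — total 954+773+859+606 = $3192M.
Max-entry greedy (repeatedly take the single best remaining cell) gives $3144M, worse by 48.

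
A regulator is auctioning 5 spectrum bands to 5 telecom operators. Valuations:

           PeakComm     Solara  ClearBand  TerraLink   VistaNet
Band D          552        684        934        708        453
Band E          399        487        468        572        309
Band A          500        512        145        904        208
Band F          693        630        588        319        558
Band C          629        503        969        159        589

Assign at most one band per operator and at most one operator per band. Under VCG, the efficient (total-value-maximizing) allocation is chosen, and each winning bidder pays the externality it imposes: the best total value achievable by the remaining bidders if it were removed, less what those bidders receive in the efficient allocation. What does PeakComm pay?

Efficient allocation: PeakComm→Band F ($693M), Solara→Band E ($487M), ClearBand→Band D ($934M), TerraLink→Band A ($904M), VistaNet→Band C ($589M); total welfare W = $3607M.
PeakComm receives Band F at value $693M, so the others get W − 693 = $2914M.
Without PeakComm: best allocation of the remaining 4 bidders over all 5 bands is Solara→Band D ($684M), ClearBand→Band C ($969M), TerraLink→Band A ($904M), VistaNet→Band F ($558M), total $3115M.
VCG payment = (others' best without PeakComm) − (others' welfare with PeakComm) = 3115 − 2914 = $201M.

PeakComm pays $201M.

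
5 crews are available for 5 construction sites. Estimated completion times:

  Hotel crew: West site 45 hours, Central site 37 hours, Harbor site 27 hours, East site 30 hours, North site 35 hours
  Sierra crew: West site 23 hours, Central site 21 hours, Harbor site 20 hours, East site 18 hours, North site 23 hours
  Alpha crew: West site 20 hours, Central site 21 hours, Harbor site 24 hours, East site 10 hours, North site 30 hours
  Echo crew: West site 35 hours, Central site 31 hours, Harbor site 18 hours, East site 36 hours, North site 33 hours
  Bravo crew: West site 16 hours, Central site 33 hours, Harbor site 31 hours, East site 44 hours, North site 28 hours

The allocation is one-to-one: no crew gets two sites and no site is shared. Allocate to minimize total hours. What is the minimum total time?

This is the linear assignment problem.
Optimal: Hotel crew→North site (35 hours), Sierra crew→Central site (21 hours), Alpha crew→East site (10 hours), Echo crew→Harbor site (18 hours), Bravo crew→West site (16 hours) — total 35+21+10+18+16 = 100 hours.
Row-greedy (each crew in turn takes its cheapest remaining site) gives 124 hours, worse by 24.
Next-best assignment: Hotel crew→Central site, Sierra crew→North site, Alpha crew→East site, Echo crew→Harbor site, Bravo crew→West site = 104 hours.
Swapping Bravo crew↔Hotel crew (Bravo crew→North site 28 hours, Hotel crew→West site 45 hours) adds 22.
Checked against all permutations: 100 hours is optimal.

Minimum total: 100 hours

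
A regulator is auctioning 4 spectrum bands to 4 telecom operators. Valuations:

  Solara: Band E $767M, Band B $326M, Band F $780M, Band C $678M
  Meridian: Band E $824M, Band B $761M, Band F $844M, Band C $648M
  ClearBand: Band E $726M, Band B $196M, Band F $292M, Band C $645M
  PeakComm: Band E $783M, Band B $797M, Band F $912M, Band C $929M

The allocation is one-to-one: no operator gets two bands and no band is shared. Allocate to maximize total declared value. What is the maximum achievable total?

Optimal: Solara→Band F ($780M), Meridian→Band B ($761M), ClearBand→Band E ($726M), PeakComm→Band C ($929M) — total 780+761+726+929 = $3196M.
Row-greedy (each operator in turn takes its best remaining band) gives $3046M, worse by 150.

Maximum total: $3196M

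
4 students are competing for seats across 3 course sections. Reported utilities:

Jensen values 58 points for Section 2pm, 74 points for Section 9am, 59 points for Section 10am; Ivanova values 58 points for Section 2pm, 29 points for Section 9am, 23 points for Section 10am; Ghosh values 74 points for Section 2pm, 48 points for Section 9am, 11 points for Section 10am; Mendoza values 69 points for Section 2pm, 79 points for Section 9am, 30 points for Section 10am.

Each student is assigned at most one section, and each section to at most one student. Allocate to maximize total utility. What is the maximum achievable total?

Optimal: Ghosh→Section 2pm (74 points), Mendoza→Section 9am (79 points), Jensen→Section 10am (59 points) — total 74+79+59 = 212 points.
Row-greedy (each student in turn takes its best remaining section) gives 143 points, worse by 69.

Maximum total: 212 points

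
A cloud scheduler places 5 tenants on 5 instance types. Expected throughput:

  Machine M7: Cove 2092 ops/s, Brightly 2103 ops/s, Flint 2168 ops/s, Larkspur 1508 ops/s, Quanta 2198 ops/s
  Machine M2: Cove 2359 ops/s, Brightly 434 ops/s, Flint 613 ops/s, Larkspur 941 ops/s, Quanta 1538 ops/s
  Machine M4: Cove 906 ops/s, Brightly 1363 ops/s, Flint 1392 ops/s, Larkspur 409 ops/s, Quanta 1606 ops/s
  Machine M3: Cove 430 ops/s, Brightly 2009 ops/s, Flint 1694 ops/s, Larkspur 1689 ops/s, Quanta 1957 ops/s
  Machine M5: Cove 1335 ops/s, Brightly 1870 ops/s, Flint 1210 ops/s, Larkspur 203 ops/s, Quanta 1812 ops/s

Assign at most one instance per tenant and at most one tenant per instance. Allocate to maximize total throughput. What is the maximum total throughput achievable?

Optimal: Cove→Machine M2 (2359 ops/s), Brightly→Machine M5 (1870 ops/s), Flint→Machine M7 (2168 ops/s), Larkspur→Machine M3 (1689 ops/s), Quanta→Machine M4 (1606 ops/s) — total 2359+1870+2168+1689+1606 = 9692 ops/s.
Every other assignment is strictly worse.

Max total: 9692 ops/s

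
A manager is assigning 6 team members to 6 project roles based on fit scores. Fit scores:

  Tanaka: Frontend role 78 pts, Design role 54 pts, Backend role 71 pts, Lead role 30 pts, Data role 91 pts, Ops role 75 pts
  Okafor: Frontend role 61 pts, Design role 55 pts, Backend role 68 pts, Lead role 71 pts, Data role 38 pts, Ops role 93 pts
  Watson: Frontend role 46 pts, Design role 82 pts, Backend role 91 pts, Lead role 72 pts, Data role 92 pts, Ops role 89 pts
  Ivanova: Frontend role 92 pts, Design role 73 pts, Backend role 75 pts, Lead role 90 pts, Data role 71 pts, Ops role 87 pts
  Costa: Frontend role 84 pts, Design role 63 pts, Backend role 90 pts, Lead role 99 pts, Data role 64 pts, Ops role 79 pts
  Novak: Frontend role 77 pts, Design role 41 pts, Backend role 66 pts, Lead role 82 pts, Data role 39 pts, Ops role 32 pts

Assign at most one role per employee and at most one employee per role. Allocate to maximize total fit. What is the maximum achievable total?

Optimal: Tanaka→Data role (91 pts), Okafor→Ops role (93 pts), Watson→Design role (82 pts), Ivanova→Frontend role (92 pts), Costa→Backend role (90 pts), Novak→Lead role (82 pts) — total 91+93+82+92+90+82 = 530 pts.
Row-greedy (each employee in turn takes its best remaining role) gives 507 pts, worse by 23.

Max total: 530 pts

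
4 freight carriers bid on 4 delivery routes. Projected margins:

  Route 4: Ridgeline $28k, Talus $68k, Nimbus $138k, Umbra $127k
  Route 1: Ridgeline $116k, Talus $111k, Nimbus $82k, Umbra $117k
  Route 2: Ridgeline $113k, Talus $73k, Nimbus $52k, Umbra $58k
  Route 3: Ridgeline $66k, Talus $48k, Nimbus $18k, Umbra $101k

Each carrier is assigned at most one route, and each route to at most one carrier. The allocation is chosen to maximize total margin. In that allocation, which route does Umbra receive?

Umbra receives Route 3.

This is the linear assignment problem.
Optimal: Ridgeline→Route 2 ($113k), Talus→Route 1 ($111k), Nimbus→Route 4 ($138k), Umbra→Route 3 ($101k) — total 113+111+138+101 = $463k.
Row-greedy (each carrier in turn takes its best remaining route) gives $428k, worse by 35.
Swapping Umbra↔Nimbus (Umbra→Route 4 $127k, Nimbus→Route 3 $18k) loses 94.
Umbra's own top route is Route 4 ($127k), but forcing Umbra→Route 4 and reassigning the rest optimally gives only $370k — worse by 93.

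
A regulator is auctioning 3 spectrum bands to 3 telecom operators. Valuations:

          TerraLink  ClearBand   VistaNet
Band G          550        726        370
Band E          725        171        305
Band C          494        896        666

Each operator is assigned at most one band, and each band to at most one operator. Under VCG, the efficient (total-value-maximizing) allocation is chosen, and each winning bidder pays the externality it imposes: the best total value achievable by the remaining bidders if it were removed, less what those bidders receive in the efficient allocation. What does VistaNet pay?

VistaNet pays $170M.

Efficient allocation: TerraLink→Band E ($725M), ClearBand→Band G ($726M), VistaNet→Band C ($666M); total welfare W = $2117M.
VistaNet receives Band C at value $666M, so the others get W − 666 = $1451M.
Without VistaNet: best allocation of the remaining 2 bidders over all 3 bands is TerraLink→Band E ($725M), ClearBand→Band C ($896M), total $1621M.
VCG payment = (others' best without VistaNet) − (others' welfare with VistaNet) = 1621 − 1451 = $170M.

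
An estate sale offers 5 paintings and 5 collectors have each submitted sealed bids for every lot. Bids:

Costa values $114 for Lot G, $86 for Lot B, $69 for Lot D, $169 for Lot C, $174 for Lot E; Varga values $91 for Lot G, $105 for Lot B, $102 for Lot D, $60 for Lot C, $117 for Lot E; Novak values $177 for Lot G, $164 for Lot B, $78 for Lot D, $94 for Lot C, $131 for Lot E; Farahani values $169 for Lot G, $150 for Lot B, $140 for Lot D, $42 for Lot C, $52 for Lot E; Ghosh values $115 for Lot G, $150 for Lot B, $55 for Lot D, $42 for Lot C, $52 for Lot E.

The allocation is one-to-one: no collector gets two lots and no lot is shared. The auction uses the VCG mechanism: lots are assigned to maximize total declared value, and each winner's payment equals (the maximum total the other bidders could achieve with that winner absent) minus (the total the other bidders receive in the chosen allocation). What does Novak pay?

Novak pays $29.

Efficient allocation: Costa→Lot C ($169), Varga→Lot E ($117), Novak→Lot G ($177), Farahani→Lot D ($140), Ghosh→Lot B ($150); total welfare W = $753.
Novak receives Lot G at value $177, so the others get W − 177 = $576.
Without Novak: best allocation of the remaining 4 bidders over all 5 lots is Costa→Lot C ($169), Varga→Lot E ($117), Farahani→Lot G ($169), Ghosh→Lot B ($150), total $605.
VCG payment = (others' best without Novak) − (others' welfare with Novak) = 605 − 576 = $29.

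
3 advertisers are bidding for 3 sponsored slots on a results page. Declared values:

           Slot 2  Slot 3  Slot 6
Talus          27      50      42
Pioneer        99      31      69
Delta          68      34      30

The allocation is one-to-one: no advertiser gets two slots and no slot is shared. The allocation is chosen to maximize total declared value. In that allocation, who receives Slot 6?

Optimal: Talus→Slot 3 ($50), Pioneer→Slot 6 ($69), Delta→Slot 2 ($68) — total 50+69+68 = $187.
Max-entry greedy (repeatedly take the single best remaining cell) gives $179, worse by 8.
Next-best assignment: Talus→Slot 3, Pioneer→Slot 2, Delta→Slot 6 = $179.
Every other assignment is strictly worse.
Pioneer's own top slot is Slot 2 ($99), but forcing Pioneer→Slot 2 and reassigning the rest optimally gives only $179 — worse by 8.

Pioneer receives Slot 6.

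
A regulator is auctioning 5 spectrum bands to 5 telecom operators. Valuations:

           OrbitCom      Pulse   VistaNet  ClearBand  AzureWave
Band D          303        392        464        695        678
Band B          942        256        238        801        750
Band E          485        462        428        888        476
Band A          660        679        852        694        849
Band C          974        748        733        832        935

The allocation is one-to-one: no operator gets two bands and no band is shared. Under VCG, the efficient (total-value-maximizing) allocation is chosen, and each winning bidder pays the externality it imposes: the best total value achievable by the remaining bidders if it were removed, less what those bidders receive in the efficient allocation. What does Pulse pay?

Efficient allocation: OrbitCom→Band B ($942M), Pulse→Band C ($748M), VistaNet→Band A ($852M), ClearBand→Band E ($888M), AzureWave→Band D ($678M); total welfare W = $4108M.
Pulse receives Band C at value $748M, so the others get W − 748 = $3360M.
Without Pulse: best allocation of the remaining 4 bidders over all 5 bands is OrbitCom→Band B ($942M), VistaNet→Band A ($852M), ClearBand→Band E ($888M), AzureWave→Band C ($935M), total $3617M.
VCG payment = (others' best without Pulse) − (others' welfare with Pulse) = 3617 − 3360 = $257M.

Pulse pays $257M.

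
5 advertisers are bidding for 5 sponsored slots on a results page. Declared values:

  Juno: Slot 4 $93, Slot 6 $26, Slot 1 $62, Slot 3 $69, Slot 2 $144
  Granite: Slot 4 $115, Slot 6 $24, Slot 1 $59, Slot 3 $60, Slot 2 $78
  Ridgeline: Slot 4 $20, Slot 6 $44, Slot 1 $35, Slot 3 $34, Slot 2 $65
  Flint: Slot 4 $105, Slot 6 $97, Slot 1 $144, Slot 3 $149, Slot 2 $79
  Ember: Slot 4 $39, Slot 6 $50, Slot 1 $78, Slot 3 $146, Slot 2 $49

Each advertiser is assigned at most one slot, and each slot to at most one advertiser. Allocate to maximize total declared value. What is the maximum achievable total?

Maximum total: $593

This is the linear assignment problem.
Optimal: Juno→Slot 2 ($144), Granite→Slot 4 ($115), Ridgeline→Slot 6 ($44), Flint→Slot 1 ($144), Ember→Slot 3 ($146) — total 144+115+44+144+146 = $593.
Max-entry greedy (repeatedly take the single best remaining cell) gives $530, worse by 63.
Next-best assignment: Juno→Slot 2, Granite→Slot 4, Ridgeline→Slot 1, Flint→Slot 6, Ember→Slot 3 = $537.
Swapping Granite↔Flint (Granite→Slot 1 $59, Flint→Slot 4 $105) loses 95.
No other one-to-one assignment exceeds $593.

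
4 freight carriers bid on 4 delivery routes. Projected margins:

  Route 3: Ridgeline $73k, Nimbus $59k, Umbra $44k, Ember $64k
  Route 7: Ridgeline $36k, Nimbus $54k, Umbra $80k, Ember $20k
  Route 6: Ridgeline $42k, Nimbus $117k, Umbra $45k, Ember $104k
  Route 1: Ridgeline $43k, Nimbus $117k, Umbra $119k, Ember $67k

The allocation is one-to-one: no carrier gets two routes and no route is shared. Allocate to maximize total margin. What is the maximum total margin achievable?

Maximum total: $374k

Optimal: Ridgeline→Route 3 ($73k), Nimbus→Route 1 ($117k), Umbra→Route 7 ($80k), Ember→Route 6 ($104k) — total 73+117+80+104 = $374k.
Max-entry greedy (repeatedly take the single best remaining cell) gives $329k, worse by 45.
Swapping Nimbus↔Umbra (Nimbus→Route 7 $54k, Umbra→Route 1 $119k) loses 24.
Checked against all permutations: $374k is optimal.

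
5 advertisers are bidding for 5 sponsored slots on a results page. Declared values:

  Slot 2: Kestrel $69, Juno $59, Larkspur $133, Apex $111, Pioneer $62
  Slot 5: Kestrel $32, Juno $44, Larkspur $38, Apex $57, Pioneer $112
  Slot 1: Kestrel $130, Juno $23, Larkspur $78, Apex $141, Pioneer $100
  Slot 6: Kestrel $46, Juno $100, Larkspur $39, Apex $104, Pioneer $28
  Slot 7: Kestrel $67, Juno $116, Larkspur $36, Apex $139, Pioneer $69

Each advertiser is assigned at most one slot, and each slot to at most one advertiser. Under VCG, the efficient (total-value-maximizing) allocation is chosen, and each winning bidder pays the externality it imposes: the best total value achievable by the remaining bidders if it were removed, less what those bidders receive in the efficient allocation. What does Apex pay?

Apex pays $16.

Efficient allocation: Kestrel→Slot 1 ($130), Juno→Slot 6 ($100), Larkspur→Slot 2 ($133), Apex→Slot 7 ($139), Pioneer→Slot 5 ($112); total welfare W = $614.
Apex receives Slot 7 at value $139, so the others get W − 139 = $475.
Without Apex: best allocation of the remaining 4 bidders over all 5 slots is Kestrel→Slot 1 ($130), Juno→Slot 7 ($116), Larkspur→Slot 2 ($133), Pioneer→Slot 5 ($112), total $491.
VCG payment = (others' best without Apex) − (others' welfare with Apex) = 491 − 475 = $16.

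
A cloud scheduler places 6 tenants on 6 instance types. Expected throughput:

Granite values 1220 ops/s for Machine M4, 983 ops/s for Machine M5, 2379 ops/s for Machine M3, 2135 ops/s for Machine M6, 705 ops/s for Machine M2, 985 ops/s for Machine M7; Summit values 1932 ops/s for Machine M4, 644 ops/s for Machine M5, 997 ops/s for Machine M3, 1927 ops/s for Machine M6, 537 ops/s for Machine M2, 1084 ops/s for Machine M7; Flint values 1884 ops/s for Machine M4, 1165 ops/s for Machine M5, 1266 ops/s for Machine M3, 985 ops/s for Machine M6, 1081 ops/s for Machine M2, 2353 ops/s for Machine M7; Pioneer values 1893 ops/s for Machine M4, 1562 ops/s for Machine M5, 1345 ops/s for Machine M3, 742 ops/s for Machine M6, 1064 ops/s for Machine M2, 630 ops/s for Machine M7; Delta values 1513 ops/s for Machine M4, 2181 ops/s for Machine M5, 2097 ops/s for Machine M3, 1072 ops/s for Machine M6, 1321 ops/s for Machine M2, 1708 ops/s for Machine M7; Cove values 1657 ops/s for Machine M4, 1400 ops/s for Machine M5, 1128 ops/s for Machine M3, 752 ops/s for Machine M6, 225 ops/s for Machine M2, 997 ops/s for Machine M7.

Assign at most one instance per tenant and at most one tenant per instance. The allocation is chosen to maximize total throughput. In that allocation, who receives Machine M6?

Summit receives Machine M6.

This is a one-to-one assignment (maximum-weight bipartite matching).
Optimal: Granite→Machine M3 (2379 ops/s), Summit→Machine M6 (1927 ops/s), Flint→Machine M7 (2353 ops/s), Pioneer→Machine M2 (1064 ops/s), Delta→Machine M5 (2181 ops/s), Cove→Machine M4 (1657 ops/s) — total 2379+1927+2353+1064+2181+1657 = 11561 ops/s.
Max-entry greedy (repeatedly take the single best remaining cell) gives 10661 ops/s, worse by 900.
Next-best assignment: Granite→Machine M3, Summit→Machine M6, Flint→Machine M7, Pioneer→Machine M4, Delta→Machine M2, Cove→Machine M5 = 11273 ops/s.
Every other assignment is strictly worse.
Summit's own top instance is Machine M4 (1932 ops/s), but forcing Summit→Machine M4 and reassigning the rest optimally gives only 10981 ops/s — worse by 580.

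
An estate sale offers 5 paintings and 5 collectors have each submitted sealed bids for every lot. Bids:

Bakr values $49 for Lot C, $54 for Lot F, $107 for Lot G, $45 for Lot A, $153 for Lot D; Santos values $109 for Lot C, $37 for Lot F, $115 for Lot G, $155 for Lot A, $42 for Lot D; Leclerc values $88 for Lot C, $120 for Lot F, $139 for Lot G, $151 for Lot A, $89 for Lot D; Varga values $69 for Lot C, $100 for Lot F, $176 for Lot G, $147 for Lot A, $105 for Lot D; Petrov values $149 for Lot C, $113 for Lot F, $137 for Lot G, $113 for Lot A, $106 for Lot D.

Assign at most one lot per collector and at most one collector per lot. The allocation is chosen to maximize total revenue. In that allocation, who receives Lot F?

Leclerc receives Lot F.

Optimal: Bakr→Lot D ($153), Santos→Lot A ($155), Leclerc→Lot F ($120), Varga→Lot G ($176), Petrov→Lot C ($149) — total 153+155+120+176+149 = $753.
Row-greedy (each collector in turn takes its best remaining lot) gives $696, worse by 57.
Next-best assignment: Bakr→Lot D, Santos→Lot C, Leclerc→Lot A, Varga→Lot G, Petrov→Lot F = $702.
Checked against all permutations: $753 is optimal.
Leclerc's own top lot is Lot A ($151), but forcing Leclerc→Lot A and reassigning the rest optimally gives only $702 — worse by 51.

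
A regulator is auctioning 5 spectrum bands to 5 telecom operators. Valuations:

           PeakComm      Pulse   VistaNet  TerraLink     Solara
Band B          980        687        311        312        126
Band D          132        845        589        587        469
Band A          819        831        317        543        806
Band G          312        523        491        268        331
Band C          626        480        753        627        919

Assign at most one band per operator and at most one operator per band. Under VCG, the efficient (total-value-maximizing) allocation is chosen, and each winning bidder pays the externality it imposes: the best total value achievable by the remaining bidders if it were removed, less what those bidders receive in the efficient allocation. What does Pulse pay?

Efficient allocation: PeakComm→Band B ($980M), Pulse→Band A ($831M), VistaNet→Band G ($491M), TerraLink→Band D ($587M), Solara→Band C ($919M); total welfare W = $3808M.
Pulse receives Band A at value $831M, so the others get W − 831 = $2977M.
Without Pulse: best allocation of the remaining 4 bidders over all 5 bands is PeakComm→Band B ($980M), VistaNet→Band C ($753M), TerraLink→Band D ($587M), Solara→Band A ($806M), total $3126M.
VCG payment = (others' best without Pulse) − (others' welfare with Pulse) = 3126 − 2977 = $149M.

Pulse pays $149M.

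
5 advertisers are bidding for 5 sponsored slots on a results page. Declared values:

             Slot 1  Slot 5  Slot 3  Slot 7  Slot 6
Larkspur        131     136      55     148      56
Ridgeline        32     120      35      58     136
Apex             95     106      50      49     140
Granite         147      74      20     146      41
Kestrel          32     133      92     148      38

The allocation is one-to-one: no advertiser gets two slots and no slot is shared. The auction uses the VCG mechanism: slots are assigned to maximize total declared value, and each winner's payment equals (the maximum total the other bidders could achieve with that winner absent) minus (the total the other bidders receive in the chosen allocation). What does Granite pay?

Efficient allocation: Larkspur→Slot 7 ($148), Ridgeline→Slot 5 ($120), Apex→Slot 6 ($140), Granite→Slot 1 ($147), Kestrel→Slot 3 ($92); total welfare W = $647.
Granite receives Slot 1 at value $147, so the others get W − 147 = $500.
Without Granite: best allocation of the remaining 4 bidders over all 5 slots is Larkspur→Slot 1 ($131), Ridgeline→Slot 5 ($120), Apex→Slot 6 ($140), Kestrel→Slot 7 ($148), total $539.
VCG payment = (others' best without Granite) − (others' welfare with Granite) = 539 − 500 = $39.

Granite pays $39.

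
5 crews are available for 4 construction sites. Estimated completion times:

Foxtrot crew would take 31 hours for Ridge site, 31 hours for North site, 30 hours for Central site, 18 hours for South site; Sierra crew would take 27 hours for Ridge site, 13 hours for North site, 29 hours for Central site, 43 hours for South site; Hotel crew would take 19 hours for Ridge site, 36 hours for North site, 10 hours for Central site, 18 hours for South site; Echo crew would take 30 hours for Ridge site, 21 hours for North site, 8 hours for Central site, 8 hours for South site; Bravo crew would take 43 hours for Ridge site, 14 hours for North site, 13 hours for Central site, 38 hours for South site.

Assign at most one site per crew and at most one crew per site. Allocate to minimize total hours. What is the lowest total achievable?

Minimum total: 53 hours

Optimal: Hotel crew→Ridge site (19 hours), Sierra crew→North site (13 hours), Bravo crew→Central site (13 hours), Echo crew→South site (8 hours) — total 19+13+13+8 = 53 hours.
Row-greedy (each crew in turn takes its cheapest remaining site) gives 71 hours, worse by 18.
Checked against all permutations: 53 hours is optimal.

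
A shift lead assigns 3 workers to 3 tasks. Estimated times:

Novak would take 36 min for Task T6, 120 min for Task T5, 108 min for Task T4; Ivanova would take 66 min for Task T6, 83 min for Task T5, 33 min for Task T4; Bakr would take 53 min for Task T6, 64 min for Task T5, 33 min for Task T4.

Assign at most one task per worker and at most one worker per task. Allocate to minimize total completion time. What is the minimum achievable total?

Minimum total: 133 min

Optimal: Novak→Task T6 (36 min), Ivanova→Task T4 (33 min), Bakr→Task T5 (64 min) — total 36+33+64 = 133 min.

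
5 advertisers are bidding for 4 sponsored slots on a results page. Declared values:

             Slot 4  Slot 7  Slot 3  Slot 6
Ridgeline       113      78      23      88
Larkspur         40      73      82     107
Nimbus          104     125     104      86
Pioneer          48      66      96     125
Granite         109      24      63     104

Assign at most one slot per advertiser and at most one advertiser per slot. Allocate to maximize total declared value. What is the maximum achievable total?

Optimal: Ridgeline→Slot 4 ($113), Nimbus→Slot 7 ($125), Larkspur→Slot 3 ($82), Pioneer→Slot 6 ($125) — total 113+125+82+125 = $445.
Row-greedy (each advertiser in turn takes its best remaining slot) gives $441, worse by 4.
Next-best assignment: Ridgeline→Slot 4, Nimbus→Slot 7, Pioneer→Slot 3, Larkspur→Slot 6 = $441.
Swapping Larkspur↔Nimbus (Larkspur→Slot 7 $73, Nimbus→Slot 3 $104) loses 30.
Every other assignment is strictly worse.

Maximum total: $445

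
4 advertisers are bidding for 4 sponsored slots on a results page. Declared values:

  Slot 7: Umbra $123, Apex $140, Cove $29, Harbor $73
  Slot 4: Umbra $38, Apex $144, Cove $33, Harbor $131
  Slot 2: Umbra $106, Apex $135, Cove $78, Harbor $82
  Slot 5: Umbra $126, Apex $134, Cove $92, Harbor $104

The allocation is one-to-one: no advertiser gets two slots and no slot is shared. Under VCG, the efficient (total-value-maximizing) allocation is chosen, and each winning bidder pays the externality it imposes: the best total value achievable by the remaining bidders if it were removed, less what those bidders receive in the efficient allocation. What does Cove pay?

Efficient allocation: Umbra→Slot 7 ($123), Apex→Slot 2 ($135), Cove→Slot 5 ($92), Harbor→Slot 4 ($131); total welfare W = $481.
Cove receives Slot 5 at value $92, so the others get W − 92 = $389.
Without Cove: best allocation of the remaining 3 bidders over all 4 slots is Umbra→Slot 5 ($126), Apex→Slot 7 ($140), Harbor→Slot 4 ($131), total $397.
VCG payment = (others' best without Cove) − (others' welfare with Cove) = 397 − 389 = $8.

Cove pays $8.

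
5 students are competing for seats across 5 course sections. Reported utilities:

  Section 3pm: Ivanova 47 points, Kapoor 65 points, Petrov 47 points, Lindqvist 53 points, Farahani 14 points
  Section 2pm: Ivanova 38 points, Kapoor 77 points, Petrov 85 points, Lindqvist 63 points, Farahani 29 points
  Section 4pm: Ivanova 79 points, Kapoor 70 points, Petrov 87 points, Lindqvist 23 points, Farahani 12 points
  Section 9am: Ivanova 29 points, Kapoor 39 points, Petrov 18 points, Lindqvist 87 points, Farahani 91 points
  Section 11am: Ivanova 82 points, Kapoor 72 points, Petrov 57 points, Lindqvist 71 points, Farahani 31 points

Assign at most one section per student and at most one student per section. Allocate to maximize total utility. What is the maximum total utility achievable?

Maximum total: 391 points

Optimal: Ivanova→Section 4pm (79 points), Kapoor→Section 3pm (65 points), Petrov→Section 2pm (85 points), Lindqvist→Section 11am (71 points), Farahani→Section 9am (91 points) — total 79+65+85+71+91 = 391 points.
Max-entry greedy (repeatedly take the single best remaining cell) gives 390 points, worse by 1.
Next-best assignment: Ivanova→Section 11am, Kapoor→Section 2pm, Petrov→Section 4pm, Lindqvist→Section 3pm, Farahani→Section 9am = 390 points.
Checked against all permutations: 391 points is optimal.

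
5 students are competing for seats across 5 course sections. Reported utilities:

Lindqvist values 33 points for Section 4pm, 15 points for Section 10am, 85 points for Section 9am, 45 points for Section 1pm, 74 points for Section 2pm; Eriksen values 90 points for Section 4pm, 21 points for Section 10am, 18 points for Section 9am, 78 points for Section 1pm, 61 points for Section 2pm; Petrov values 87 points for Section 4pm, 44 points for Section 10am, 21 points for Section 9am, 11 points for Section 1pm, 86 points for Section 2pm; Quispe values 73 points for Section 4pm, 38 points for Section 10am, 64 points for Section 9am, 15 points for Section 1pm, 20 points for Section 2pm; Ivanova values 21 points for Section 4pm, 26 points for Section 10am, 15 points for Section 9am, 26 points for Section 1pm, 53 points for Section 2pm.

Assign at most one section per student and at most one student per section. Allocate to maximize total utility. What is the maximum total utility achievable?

Maximum total: 348 points

This is the linear assignment problem.
Optimal: Lindqvist→Section 9am (85 points), Eriksen→Section 1pm (78 points), Petrov→Section 2pm (86 points), Quispe→Section 4pm (73 points), Ivanova→Section 10am (26 points) — total 85+78+86+73+26 = 348 points.
Column-greedy (each section in turn goes to its best remaining student) gives 265 points, worse by 83.
Checked against all permutations: 348 points is optimal.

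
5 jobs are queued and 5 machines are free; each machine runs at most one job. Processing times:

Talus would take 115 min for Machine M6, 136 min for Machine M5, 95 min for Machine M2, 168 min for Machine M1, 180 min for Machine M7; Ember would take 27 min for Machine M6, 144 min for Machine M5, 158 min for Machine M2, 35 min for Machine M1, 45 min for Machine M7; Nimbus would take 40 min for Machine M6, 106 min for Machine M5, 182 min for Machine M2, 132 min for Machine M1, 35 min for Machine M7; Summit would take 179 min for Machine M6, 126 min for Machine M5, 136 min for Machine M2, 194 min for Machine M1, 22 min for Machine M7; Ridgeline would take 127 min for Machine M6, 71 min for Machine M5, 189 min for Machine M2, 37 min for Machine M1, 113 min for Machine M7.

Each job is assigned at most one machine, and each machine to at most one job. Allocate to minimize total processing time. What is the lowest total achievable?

Optimal: Talus→Machine M2 (95 min), Ember→Machine M1 (35 min), Nimbus→Machine M6 (40 min), Summit→Machine M7 (22 min), Ridgeline→Machine M5 (71 min) — total 95+35+40+22+71 = 263 min.
Column-greedy (each machine in turn goes to its cheapest remaining job) gives 347 min, worse by 84.
Swapping Summit↔Talus (Summit→Machine M2 136 min, Talus→Machine M7 180 min) adds 199.

Min total: 263 min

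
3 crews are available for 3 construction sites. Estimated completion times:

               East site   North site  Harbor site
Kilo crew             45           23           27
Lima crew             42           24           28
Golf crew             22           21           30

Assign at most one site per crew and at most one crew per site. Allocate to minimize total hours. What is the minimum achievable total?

This is the linear assignment problem.
Optimal: Kilo crew→North site (23 hours), Lima crew→Harbor site (28 hours), Golf crew→East site (22 hours) — total 23+28+22 = 73 hours.
Min-entry greedy (repeatedly take the single cheapest remaining cell) gives 90 hours, worse by 17.

Minimum total: 73 hours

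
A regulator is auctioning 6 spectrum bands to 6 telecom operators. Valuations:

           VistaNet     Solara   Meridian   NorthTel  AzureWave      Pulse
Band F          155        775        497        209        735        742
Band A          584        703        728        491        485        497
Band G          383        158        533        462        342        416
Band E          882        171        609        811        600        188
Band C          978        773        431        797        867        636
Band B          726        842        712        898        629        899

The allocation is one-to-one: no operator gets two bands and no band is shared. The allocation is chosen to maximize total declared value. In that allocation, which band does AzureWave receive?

Optimal: VistaNet→Band C ($978M), Solara→Band A ($703M), Meridian→Band G ($533M), NorthTel→Band E ($811M), AzureWave→Band F ($735M), Pulse→Band B ($899M) — total 978+703+533+811+735+899 = $4659M.
Max-entry greedy (repeatedly take the single best remaining cell) gives $4533M, worse by 126.
Next-best assignment: VistaNet→Band E, Solara→Band A, Meridian→Band G, NorthTel→Band B, AzureWave→Band C, Pulse→Band F = $4625M.
No other one-to-one assignment exceeds $4659M.
AzureWave's own top band is Band C ($867M), but forcing AzureWave→Band C and reassigning the rest optimally gives only $4625M — worse by 34.

AzureWave receives Band F.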